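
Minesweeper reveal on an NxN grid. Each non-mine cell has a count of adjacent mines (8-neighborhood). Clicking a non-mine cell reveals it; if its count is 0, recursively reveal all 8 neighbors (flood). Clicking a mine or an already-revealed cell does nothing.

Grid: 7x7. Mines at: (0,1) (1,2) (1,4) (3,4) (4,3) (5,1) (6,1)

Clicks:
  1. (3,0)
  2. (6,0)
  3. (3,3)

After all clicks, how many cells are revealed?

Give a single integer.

Click 1 (3,0) count=0: revealed 11 new [(1,0) (1,1) (2,0) (2,1) (2,2) (3,0) (3,1) (3,2) (4,0) (4,1) (4,2)] -> total=11
Click 2 (6,0) count=2: revealed 1 new [(6,0)] -> total=12
Click 3 (3,3) count=2: revealed 1 new [(3,3)] -> total=13

Answer: 13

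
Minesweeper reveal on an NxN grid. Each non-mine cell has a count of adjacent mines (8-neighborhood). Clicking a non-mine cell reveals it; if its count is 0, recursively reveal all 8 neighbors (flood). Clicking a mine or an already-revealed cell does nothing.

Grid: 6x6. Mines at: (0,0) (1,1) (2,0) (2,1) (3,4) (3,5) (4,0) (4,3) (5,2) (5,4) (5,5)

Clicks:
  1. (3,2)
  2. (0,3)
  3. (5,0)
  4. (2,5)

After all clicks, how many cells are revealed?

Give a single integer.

Click 1 (3,2) count=2: revealed 1 new [(3,2)] -> total=1
Click 2 (0,3) count=0: revealed 12 new [(0,2) (0,3) (0,4) (0,5) (1,2) (1,3) (1,4) (1,5) (2,2) (2,3) (2,4) (2,5)] -> total=13
Click 3 (5,0) count=1: revealed 1 new [(5,0)] -> total=14
Click 4 (2,5) count=2: revealed 0 new [(none)] -> total=14

Answer: 14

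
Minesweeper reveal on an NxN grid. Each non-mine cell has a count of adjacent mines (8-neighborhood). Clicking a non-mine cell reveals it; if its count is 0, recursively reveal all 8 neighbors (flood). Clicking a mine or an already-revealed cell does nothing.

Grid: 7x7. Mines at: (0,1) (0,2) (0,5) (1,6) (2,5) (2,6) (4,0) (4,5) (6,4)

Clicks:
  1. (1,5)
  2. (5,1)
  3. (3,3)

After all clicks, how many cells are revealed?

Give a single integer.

Click 1 (1,5) count=4: revealed 1 new [(1,5)] -> total=1
Click 2 (5,1) count=1: revealed 1 new [(5,1)] -> total=2
Click 3 (3,3) count=0: revealed 27 new [(1,0) (1,1) (1,2) (1,3) (1,4) (2,0) (2,1) (2,2) (2,3) (2,4) (3,0) (3,1) (3,2) (3,3) (3,4) (4,1) (4,2) (4,3) (4,4) (5,0) (5,2) (5,3) (5,4) (6,0) (6,1) (6,2) (6,3)] -> total=29

Answer: 29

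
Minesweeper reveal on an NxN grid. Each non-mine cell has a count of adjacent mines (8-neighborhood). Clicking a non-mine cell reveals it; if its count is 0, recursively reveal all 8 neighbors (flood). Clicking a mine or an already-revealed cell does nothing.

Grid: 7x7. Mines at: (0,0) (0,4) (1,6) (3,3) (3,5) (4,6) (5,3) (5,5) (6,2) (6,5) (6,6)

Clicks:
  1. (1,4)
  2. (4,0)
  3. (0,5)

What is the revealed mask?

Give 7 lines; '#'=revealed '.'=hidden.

Click 1 (1,4) count=1: revealed 1 new [(1,4)] -> total=1
Click 2 (4,0) count=0: revealed 22 new [(0,1) (0,2) (0,3) (1,0) (1,1) (1,2) (1,3) (2,0) (2,1) (2,2) (2,3) (3,0) (3,1) (3,2) (4,0) (4,1) (4,2) (5,0) (5,1) (5,2) (6,0) (6,1)] -> total=23
Click 3 (0,5) count=2: revealed 1 new [(0,5)] -> total=24

Answer: .###.#.
#####..
####...
###....
###....
###....
##.....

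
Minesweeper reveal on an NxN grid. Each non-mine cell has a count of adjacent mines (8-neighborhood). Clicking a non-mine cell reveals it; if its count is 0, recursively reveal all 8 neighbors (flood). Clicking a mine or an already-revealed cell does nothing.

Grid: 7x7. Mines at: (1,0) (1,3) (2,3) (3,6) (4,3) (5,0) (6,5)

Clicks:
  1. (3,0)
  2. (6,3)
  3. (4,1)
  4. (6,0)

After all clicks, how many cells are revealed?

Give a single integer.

Answer: 18

Derivation:
Click 1 (3,0) count=0: revealed 9 new [(2,0) (2,1) (2,2) (3,0) (3,1) (3,2) (4,0) (4,1) (4,2)] -> total=9
Click 2 (6,3) count=0: revealed 8 new [(5,1) (5,2) (5,3) (5,4) (6,1) (6,2) (6,3) (6,4)] -> total=17
Click 3 (4,1) count=1: revealed 0 new [(none)] -> total=17
Click 4 (6,0) count=1: revealed 1 new [(6,0)] -> total=18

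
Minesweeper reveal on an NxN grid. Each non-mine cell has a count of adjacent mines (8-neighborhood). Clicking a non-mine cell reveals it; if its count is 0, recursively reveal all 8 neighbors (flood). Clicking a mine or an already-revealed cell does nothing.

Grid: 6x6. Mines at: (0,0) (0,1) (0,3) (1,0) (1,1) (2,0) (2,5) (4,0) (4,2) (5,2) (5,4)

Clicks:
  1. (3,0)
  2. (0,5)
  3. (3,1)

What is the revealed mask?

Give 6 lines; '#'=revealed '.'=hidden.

Answer: ....##
....##
......
##....
......
......

Derivation:
Click 1 (3,0) count=2: revealed 1 new [(3,0)] -> total=1
Click 2 (0,5) count=0: revealed 4 new [(0,4) (0,5) (1,4) (1,5)] -> total=5
Click 3 (3,1) count=3: revealed 1 new [(3,1)] -> total=6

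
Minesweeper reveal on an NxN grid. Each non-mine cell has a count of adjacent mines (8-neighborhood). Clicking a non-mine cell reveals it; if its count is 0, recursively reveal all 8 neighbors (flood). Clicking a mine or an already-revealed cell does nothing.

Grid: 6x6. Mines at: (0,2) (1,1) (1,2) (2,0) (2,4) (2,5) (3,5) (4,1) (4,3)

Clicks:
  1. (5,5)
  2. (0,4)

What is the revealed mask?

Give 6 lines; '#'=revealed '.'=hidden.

Click 1 (5,5) count=0: revealed 4 new [(4,4) (4,5) (5,4) (5,5)] -> total=4
Click 2 (0,4) count=0: revealed 6 new [(0,3) (0,4) (0,5) (1,3) (1,4) (1,5)] -> total=10

Answer: ...###
...###
......
......
....##
....##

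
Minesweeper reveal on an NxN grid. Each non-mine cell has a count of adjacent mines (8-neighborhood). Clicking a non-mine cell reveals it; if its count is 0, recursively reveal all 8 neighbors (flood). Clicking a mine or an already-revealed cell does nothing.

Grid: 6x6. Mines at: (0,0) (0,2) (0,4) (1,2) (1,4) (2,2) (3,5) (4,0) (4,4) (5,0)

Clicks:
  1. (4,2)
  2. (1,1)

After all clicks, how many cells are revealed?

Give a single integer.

Click 1 (4,2) count=0: revealed 9 new [(3,1) (3,2) (3,3) (4,1) (4,2) (4,3) (5,1) (5,2) (5,3)] -> total=9
Click 2 (1,1) count=4: revealed 1 new [(1,1)] -> total=10

Answer: 10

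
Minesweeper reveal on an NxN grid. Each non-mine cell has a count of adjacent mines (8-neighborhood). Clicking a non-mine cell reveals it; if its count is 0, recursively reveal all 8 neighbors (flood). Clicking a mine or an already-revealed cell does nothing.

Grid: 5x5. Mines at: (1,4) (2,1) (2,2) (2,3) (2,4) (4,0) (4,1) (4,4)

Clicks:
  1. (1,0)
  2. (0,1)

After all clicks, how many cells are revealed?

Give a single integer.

Answer: 8

Derivation:
Click 1 (1,0) count=1: revealed 1 new [(1,0)] -> total=1
Click 2 (0,1) count=0: revealed 7 new [(0,0) (0,1) (0,2) (0,3) (1,1) (1,2) (1,3)] -> total=8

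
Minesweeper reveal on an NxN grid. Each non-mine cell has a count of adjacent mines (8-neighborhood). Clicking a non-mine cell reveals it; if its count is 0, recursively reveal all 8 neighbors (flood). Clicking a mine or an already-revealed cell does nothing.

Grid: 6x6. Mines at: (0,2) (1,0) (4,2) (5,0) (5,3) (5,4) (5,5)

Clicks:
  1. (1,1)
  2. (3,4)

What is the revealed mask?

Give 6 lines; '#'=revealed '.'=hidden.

Click 1 (1,1) count=2: revealed 1 new [(1,1)] -> total=1
Click 2 (3,4) count=0: revealed 20 new [(0,3) (0,4) (0,5) (1,2) (1,3) (1,4) (1,5) (2,1) (2,2) (2,3) (2,4) (2,5) (3,1) (3,2) (3,3) (3,4) (3,5) (4,3) (4,4) (4,5)] -> total=21

Answer: ...###
.#####
.#####
.#####
...###
......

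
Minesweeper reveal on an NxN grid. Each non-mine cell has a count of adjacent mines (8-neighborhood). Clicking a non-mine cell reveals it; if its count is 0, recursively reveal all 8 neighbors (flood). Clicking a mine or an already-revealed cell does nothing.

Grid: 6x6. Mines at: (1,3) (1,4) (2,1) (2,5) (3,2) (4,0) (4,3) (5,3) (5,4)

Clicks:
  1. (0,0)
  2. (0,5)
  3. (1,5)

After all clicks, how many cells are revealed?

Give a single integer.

Click 1 (0,0) count=0: revealed 6 new [(0,0) (0,1) (0,2) (1,0) (1,1) (1,2)] -> total=6
Click 2 (0,5) count=1: revealed 1 new [(0,5)] -> total=7
Click 3 (1,5) count=2: revealed 1 new [(1,5)] -> total=8

Answer: 8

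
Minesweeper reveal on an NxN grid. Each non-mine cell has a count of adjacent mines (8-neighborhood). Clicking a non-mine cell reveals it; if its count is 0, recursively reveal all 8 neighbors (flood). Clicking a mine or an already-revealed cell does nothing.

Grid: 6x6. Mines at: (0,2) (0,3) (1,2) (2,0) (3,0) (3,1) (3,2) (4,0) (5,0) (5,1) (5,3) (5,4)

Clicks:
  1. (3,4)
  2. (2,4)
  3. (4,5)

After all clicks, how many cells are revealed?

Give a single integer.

Click 1 (3,4) count=0: revealed 14 new [(0,4) (0,5) (1,3) (1,4) (1,5) (2,3) (2,4) (2,5) (3,3) (3,4) (3,5) (4,3) (4,4) (4,5)] -> total=14
Click 2 (2,4) count=0: revealed 0 new [(none)] -> total=14
Click 3 (4,5) count=1: revealed 0 new [(none)] -> total=14

Answer: 14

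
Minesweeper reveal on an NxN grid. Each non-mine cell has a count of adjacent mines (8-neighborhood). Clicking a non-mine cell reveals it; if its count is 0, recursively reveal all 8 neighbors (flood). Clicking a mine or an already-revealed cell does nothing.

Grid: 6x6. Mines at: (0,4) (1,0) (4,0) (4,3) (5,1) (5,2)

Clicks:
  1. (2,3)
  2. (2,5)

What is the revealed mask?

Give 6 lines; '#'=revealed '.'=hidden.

Answer: .###..
.#####
.#####
.#####
....##
....##

Derivation:
Click 1 (2,3) count=0: revealed 22 new [(0,1) (0,2) (0,3) (1,1) (1,2) (1,3) (1,4) (1,5) (2,1) (2,2) (2,3) (2,4) (2,5) (3,1) (3,2) (3,3) (3,4) (3,5) (4,4) (4,5) (5,4) (5,5)] -> total=22
Click 2 (2,5) count=0: revealed 0 new [(none)] -> total=22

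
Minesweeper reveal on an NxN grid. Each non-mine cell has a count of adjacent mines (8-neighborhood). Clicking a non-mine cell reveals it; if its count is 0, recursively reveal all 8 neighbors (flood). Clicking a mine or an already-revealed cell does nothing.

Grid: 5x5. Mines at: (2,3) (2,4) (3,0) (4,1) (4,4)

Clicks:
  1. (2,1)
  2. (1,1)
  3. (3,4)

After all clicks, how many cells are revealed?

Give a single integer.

Click 1 (2,1) count=1: revealed 1 new [(2,1)] -> total=1
Click 2 (1,1) count=0: revealed 12 new [(0,0) (0,1) (0,2) (0,3) (0,4) (1,0) (1,1) (1,2) (1,3) (1,4) (2,0) (2,2)] -> total=13
Click 3 (3,4) count=3: revealed 1 new [(3,4)] -> total=14

Answer: 14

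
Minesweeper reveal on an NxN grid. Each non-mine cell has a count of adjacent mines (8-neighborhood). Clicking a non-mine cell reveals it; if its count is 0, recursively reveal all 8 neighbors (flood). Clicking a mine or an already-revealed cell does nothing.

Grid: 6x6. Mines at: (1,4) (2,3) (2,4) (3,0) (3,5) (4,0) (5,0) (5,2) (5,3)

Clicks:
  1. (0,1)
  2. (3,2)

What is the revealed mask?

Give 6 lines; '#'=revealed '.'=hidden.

Answer: ####..
####..
###...
..#...
......
......

Derivation:
Click 1 (0,1) count=0: revealed 11 new [(0,0) (0,1) (0,2) (0,3) (1,0) (1,1) (1,2) (1,3) (2,0) (2,1) (2,2)] -> total=11
Click 2 (3,2) count=1: revealed 1 new [(3,2)] -> total=12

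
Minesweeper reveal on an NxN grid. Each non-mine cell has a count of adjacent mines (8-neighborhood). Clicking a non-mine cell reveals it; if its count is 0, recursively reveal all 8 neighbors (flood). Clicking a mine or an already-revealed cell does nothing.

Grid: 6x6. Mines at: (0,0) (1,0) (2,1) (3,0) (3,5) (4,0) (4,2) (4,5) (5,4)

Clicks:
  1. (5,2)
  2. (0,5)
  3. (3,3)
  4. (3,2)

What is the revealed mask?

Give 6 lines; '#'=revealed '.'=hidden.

Answer: .#####
.#####
..####
..###.
......
..#...

Derivation:
Click 1 (5,2) count=1: revealed 1 new [(5,2)] -> total=1
Click 2 (0,5) count=0: revealed 17 new [(0,1) (0,2) (0,3) (0,4) (0,5) (1,1) (1,2) (1,3) (1,4) (1,5) (2,2) (2,3) (2,4) (2,5) (3,2) (3,3) (3,4)] -> total=18
Click 3 (3,3) count=1: revealed 0 new [(none)] -> total=18
Click 4 (3,2) count=2: revealed 0 new [(none)] -> total=18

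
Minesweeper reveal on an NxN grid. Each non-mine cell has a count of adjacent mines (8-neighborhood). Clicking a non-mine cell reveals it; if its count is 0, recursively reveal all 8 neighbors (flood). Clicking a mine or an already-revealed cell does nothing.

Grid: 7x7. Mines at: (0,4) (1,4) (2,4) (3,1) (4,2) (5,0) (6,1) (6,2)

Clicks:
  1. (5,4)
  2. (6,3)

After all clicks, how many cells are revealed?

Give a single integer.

Click 1 (5,4) count=0: revealed 22 new [(0,5) (0,6) (1,5) (1,6) (2,5) (2,6) (3,3) (3,4) (3,5) (3,6) (4,3) (4,4) (4,5) (4,6) (5,3) (5,4) (5,5) (5,6) (6,3) (6,4) (6,5) (6,6)] -> total=22
Click 2 (6,3) count=1: revealed 0 new [(none)] -> total=22

Answer: 22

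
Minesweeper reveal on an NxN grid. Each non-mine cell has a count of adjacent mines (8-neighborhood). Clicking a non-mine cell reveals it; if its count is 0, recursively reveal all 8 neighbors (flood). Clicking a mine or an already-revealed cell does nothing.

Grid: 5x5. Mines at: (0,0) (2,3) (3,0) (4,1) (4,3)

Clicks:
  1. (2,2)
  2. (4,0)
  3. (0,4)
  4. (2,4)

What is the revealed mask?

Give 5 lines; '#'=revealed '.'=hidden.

Click 1 (2,2) count=1: revealed 1 new [(2,2)] -> total=1
Click 2 (4,0) count=2: revealed 1 new [(4,0)] -> total=2
Click 3 (0,4) count=0: revealed 8 new [(0,1) (0,2) (0,3) (0,4) (1,1) (1,2) (1,3) (1,4)] -> total=10
Click 4 (2,4) count=1: revealed 1 new [(2,4)] -> total=11

Answer: .####
.####
..#.#
.....
#....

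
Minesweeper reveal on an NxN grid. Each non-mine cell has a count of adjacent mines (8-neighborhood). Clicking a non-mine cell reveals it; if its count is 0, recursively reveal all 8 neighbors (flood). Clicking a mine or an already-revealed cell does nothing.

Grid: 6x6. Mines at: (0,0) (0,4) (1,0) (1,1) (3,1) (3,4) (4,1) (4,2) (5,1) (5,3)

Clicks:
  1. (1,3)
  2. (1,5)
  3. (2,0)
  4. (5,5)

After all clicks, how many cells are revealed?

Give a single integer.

Answer: 7

Derivation:
Click 1 (1,3) count=1: revealed 1 new [(1,3)] -> total=1
Click 2 (1,5) count=1: revealed 1 new [(1,5)] -> total=2
Click 3 (2,0) count=3: revealed 1 new [(2,0)] -> total=3
Click 4 (5,5) count=0: revealed 4 new [(4,4) (4,5) (5,4) (5,5)] -> total=7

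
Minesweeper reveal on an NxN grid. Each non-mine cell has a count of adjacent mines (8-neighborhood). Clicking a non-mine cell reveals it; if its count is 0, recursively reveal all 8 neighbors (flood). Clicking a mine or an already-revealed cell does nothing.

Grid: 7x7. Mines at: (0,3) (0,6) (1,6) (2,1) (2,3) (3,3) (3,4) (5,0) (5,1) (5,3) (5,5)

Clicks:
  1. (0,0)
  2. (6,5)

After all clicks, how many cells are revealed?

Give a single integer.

Click 1 (0,0) count=0: revealed 6 new [(0,0) (0,1) (0,2) (1,0) (1,1) (1,2)] -> total=6
Click 2 (6,5) count=1: revealed 1 new [(6,5)] -> total=7

Answer: 7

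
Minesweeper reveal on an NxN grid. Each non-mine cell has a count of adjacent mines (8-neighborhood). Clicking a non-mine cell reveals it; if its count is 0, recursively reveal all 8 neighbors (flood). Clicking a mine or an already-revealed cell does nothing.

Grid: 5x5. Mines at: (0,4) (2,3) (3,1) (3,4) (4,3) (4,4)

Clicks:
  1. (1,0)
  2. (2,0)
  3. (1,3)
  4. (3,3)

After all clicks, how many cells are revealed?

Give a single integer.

Click 1 (1,0) count=0: revealed 11 new [(0,0) (0,1) (0,2) (0,3) (1,0) (1,1) (1,2) (1,3) (2,0) (2,1) (2,2)] -> total=11
Click 2 (2,0) count=1: revealed 0 new [(none)] -> total=11
Click 3 (1,3) count=2: revealed 0 new [(none)] -> total=11
Click 4 (3,3) count=4: revealed 1 new [(3,3)] -> total=12

Answer: 12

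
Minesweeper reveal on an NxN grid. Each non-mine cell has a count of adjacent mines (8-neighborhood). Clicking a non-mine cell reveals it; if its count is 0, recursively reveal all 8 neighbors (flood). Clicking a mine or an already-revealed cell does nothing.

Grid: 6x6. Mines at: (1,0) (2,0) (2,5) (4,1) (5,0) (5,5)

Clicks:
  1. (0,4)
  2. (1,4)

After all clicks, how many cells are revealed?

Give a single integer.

Click 1 (0,4) count=0: revealed 24 new [(0,1) (0,2) (0,3) (0,4) (0,5) (1,1) (1,2) (1,3) (1,4) (1,5) (2,1) (2,2) (2,3) (2,4) (3,1) (3,2) (3,3) (3,4) (4,2) (4,3) (4,4) (5,2) (5,3) (5,4)] -> total=24
Click 2 (1,4) count=1: revealed 0 new [(none)] -> total=24

Answer: 24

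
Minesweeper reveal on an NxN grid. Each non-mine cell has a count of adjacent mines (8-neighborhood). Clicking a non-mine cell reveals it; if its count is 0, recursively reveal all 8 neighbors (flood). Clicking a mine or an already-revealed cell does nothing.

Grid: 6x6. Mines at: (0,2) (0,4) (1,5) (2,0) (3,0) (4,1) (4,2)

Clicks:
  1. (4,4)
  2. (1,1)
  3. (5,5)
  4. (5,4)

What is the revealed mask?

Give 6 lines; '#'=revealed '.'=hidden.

Click 1 (4,4) count=0: revealed 20 new [(1,1) (1,2) (1,3) (1,4) (2,1) (2,2) (2,3) (2,4) (2,5) (3,1) (3,2) (3,3) (3,4) (3,5) (4,3) (4,4) (4,5) (5,3) (5,4) (5,5)] -> total=20
Click 2 (1,1) count=2: revealed 0 new [(none)] -> total=20
Click 3 (5,5) count=0: revealed 0 new [(none)] -> total=20
Click 4 (5,4) count=0: revealed 0 new [(none)] -> total=20

Answer: ......
.####.
.#####
.#####
...###
...###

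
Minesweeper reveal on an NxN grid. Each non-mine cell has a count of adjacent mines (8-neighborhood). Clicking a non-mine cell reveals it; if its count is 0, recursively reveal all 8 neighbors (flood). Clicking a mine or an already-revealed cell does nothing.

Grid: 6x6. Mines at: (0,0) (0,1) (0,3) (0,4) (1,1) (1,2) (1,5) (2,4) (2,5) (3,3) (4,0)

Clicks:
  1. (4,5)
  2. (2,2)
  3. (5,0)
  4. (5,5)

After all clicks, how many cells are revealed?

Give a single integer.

Click 1 (4,5) count=0: revealed 12 new [(3,4) (3,5) (4,1) (4,2) (4,3) (4,4) (4,5) (5,1) (5,2) (5,3) (5,4) (5,5)] -> total=12
Click 2 (2,2) count=3: revealed 1 new [(2,2)] -> total=13
Click 3 (5,0) count=1: revealed 1 new [(5,0)] -> total=14
Click 4 (5,5) count=0: revealed 0 new [(none)] -> total=14

Answer: 14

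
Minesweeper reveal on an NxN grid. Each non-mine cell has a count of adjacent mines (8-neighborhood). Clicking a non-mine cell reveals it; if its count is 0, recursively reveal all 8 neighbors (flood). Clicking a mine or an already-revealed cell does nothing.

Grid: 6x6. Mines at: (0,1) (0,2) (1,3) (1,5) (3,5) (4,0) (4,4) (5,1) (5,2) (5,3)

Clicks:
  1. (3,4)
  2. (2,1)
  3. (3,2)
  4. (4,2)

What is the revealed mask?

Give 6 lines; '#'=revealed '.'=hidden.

Click 1 (3,4) count=2: revealed 1 new [(3,4)] -> total=1
Click 2 (2,1) count=0: revealed 14 new [(1,0) (1,1) (1,2) (2,0) (2,1) (2,2) (2,3) (3,0) (3,1) (3,2) (3,3) (4,1) (4,2) (4,3)] -> total=15
Click 3 (3,2) count=0: revealed 0 new [(none)] -> total=15
Click 4 (4,2) count=3: revealed 0 new [(none)] -> total=15

Answer: ......
###...
####..
#####.
.###..
......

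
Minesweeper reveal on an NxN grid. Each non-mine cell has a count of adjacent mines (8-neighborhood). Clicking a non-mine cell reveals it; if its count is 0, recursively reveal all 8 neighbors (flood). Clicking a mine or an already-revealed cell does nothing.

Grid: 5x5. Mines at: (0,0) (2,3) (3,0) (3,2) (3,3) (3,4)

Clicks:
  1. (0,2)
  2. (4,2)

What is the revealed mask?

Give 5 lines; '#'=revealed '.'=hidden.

Answer: .####
.####
.....
.....
..#..

Derivation:
Click 1 (0,2) count=0: revealed 8 new [(0,1) (0,2) (0,3) (0,4) (1,1) (1,2) (1,3) (1,4)] -> total=8
Click 2 (4,2) count=2: revealed 1 new [(4,2)] -> total=9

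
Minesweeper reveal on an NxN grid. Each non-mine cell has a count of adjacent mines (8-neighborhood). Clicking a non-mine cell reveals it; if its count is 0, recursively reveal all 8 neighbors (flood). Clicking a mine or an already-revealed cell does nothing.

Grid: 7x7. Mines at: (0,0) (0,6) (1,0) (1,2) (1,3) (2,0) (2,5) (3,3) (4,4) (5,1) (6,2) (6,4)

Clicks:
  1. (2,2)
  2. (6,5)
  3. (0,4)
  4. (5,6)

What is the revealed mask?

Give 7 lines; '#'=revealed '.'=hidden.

Answer: ....#..
.......
..#....
.....##
.....##
.....##
.....##

Derivation:
Click 1 (2,2) count=3: revealed 1 new [(2,2)] -> total=1
Click 2 (6,5) count=1: revealed 1 new [(6,5)] -> total=2
Click 3 (0,4) count=1: revealed 1 new [(0,4)] -> total=3
Click 4 (5,6) count=0: revealed 7 new [(3,5) (3,6) (4,5) (4,6) (5,5) (5,6) (6,6)] -> total=10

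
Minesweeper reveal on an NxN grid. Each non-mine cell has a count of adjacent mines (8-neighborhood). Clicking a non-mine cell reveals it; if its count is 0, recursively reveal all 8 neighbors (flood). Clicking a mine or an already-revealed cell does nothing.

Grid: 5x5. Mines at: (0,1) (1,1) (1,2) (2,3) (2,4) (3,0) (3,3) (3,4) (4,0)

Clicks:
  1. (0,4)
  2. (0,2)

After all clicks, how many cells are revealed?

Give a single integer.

Click 1 (0,4) count=0: revealed 4 new [(0,3) (0,4) (1,3) (1,4)] -> total=4
Click 2 (0,2) count=3: revealed 1 new [(0,2)] -> total=5

Answer: 5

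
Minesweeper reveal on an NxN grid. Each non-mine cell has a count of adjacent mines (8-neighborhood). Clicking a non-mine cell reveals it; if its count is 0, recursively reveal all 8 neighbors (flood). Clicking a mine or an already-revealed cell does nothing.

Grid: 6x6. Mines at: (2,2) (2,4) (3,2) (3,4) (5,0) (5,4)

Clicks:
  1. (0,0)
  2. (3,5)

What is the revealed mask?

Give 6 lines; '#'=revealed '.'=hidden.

Answer: ######
######
##....
##...#
##....
......

Derivation:
Click 1 (0,0) count=0: revealed 18 new [(0,0) (0,1) (0,2) (0,3) (0,4) (0,5) (1,0) (1,1) (1,2) (1,3) (1,4) (1,5) (2,0) (2,1) (3,0) (3,1) (4,0) (4,1)] -> total=18
Click 2 (3,5) count=2: revealed 1 new [(3,5)] -> total=19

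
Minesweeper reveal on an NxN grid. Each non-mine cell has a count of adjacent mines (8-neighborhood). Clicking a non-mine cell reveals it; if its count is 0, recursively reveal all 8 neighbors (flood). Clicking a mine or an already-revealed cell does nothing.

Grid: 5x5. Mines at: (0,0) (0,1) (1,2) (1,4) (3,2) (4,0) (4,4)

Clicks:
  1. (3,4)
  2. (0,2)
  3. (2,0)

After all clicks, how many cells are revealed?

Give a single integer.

Click 1 (3,4) count=1: revealed 1 new [(3,4)] -> total=1
Click 2 (0,2) count=2: revealed 1 new [(0,2)] -> total=2
Click 3 (2,0) count=0: revealed 6 new [(1,0) (1,1) (2,0) (2,1) (3,0) (3,1)] -> total=8

Answer: 8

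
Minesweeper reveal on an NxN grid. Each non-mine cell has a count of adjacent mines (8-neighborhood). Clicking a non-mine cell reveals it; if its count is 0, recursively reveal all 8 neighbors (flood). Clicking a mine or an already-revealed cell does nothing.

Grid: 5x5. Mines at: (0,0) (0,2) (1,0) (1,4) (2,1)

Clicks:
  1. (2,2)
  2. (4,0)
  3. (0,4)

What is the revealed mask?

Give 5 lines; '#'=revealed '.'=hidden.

Answer: ....#
.....
..###
#####
#####

Derivation:
Click 1 (2,2) count=1: revealed 1 new [(2,2)] -> total=1
Click 2 (4,0) count=0: revealed 12 new [(2,3) (2,4) (3,0) (3,1) (3,2) (3,3) (3,4) (4,0) (4,1) (4,2) (4,3) (4,4)] -> total=13
Click 3 (0,4) count=1: revealed 1 new [(0,4)] -> total=14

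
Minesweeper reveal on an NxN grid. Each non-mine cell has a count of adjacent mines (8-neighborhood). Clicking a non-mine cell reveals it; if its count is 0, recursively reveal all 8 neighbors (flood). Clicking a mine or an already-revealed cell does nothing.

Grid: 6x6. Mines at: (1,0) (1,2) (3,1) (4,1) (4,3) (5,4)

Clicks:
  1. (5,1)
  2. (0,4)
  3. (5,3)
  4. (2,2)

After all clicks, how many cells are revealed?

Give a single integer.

Answer: 17

Derivation:
Click 1 (5,1) count=1: revealed 1 new [(5,1)] -> total=1
Click 2 (0,4) count=0: revealed 14 new [(0,3) (0,4) (0,5) (1,3) (1,4) (1,5) (2,3) (2,4) (2,5) (3,3) (3,4) (3,5) (4,4) (4,5)] -> total=15
Click 3 (5,3) count=2: revealed 1 new [(5,3)] -> total=16
Click 4 (2,2) count=2: revealed 1 new [(2,2)] -> total=17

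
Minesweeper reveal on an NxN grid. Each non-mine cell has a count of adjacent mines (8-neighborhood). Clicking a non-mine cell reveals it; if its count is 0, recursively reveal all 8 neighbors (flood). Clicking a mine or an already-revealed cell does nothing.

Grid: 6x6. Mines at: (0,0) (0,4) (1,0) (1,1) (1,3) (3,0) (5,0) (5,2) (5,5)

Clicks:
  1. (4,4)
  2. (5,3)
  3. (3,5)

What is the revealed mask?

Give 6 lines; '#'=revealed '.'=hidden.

Answer: ......
....##
.#####
.#####
.#####
...#..

Derivation:
Click 1 (4,4) count=1: revealed 1 new [(4,4)] -> total=1
Click 2 (5,3) count=1: revealed 1 new [(5,3)] -> total=2
Click 3 (3,5) count=0: revealed 16 new [(1,4) (1,5) (2,1) (2,2) (2,3) (2,4) (2,5) (3,1) (3,2) (3,3) (3,4) (3,5) (4,1) (4,2) (4,3) (4,5)] -> total=18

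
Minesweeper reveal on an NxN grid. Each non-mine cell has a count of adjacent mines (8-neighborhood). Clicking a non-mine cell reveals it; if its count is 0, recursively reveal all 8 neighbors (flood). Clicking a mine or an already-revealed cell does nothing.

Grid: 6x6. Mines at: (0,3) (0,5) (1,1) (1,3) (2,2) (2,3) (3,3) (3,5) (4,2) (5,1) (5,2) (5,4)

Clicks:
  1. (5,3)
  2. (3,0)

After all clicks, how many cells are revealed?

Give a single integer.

Click 1 (5,3) count=3: revealed 1 new [(5,3)] -> total=1
Click 2 (3,0) count=0: revealed 6 new [(2,0) (2,1) (3,0) (3,1) (4,0) (4,1)] -> total=7

Answer: 7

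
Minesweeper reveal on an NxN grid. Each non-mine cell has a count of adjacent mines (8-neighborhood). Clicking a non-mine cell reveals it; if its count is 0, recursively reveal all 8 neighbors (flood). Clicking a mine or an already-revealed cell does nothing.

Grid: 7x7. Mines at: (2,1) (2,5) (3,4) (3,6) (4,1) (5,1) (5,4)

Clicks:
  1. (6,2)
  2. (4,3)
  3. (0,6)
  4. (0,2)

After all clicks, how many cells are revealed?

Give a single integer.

Click 1 (6,2) count=1: revealed 1 new [(6,2)] -> total=1
Click 2 (4,3) count=2: revealed 1 new [(4,3)] -> total=2
Click 3 (0,6) count=0: revealed 17 new [(0,0) (0,1) (0,2) (0,3) (0,4) (0,5) (0,6) (1,0) (1,1) (1,2) (1,3) (1,4) (1,5) (1,6) (2,2) (2,3) (2,4)] -> total=19
Click 4 (0,2) count=0: revealed 0 new [(none)] -> total=19

Answer: 19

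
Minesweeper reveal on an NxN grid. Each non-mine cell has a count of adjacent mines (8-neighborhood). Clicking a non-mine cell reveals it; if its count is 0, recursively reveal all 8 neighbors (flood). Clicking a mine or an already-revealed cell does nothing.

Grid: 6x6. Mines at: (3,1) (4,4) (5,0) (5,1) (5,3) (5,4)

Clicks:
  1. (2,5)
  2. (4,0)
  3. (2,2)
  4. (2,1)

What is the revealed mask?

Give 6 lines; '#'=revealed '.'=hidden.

Answer: ######
######
######
..####
#.....
......

Derivation:
Click 1 (2,5) count=0: revealed 22 new [(0,0) (0,1) (0,2) (0,3) (0,4) (0,5) (1,0) (1,1) (1,2) (1,3) (1,4) (1,5) (2,0) (2,1) (2,2) (2,3) (2,4) (2,5) (3,2) (3,3) (3,4) (3,5)] -> total=22
Click 2 (4,0) count=3: revealed 1 new [(4,0)] -> total=23
Click 3 (2,2) count=1: revealed 0 new [(none)] -> total=23
Click 4 (2,1) count=1: revealed 0 new [(none)] -> total=23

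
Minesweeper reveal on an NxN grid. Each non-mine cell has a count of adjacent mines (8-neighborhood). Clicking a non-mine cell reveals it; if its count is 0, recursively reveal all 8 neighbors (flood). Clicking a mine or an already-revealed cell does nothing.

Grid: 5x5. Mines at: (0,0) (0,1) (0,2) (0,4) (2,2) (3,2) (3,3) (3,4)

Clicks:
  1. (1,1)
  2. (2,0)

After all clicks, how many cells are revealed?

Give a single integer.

Answer: 8

Derivation:
Click 1 (1,1) count=4: revealed 1 new [(1,1)] -> total=1
Click 2 (2,0) count=0: revealed 7 new [(1,0) (2,0) (2,1) (3,0) (3,1) (4,0) (4,1)] -> total=8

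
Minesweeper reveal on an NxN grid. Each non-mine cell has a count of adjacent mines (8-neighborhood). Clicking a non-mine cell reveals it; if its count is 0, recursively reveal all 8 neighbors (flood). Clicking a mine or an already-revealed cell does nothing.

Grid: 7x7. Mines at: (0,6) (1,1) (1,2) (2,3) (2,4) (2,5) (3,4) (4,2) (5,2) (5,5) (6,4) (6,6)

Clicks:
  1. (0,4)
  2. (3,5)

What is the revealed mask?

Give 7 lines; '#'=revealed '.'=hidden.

Answer: ...###.
...###.
.......
.....#.
.......
.......
.......

Derivation:
Click 1 (0,4) count=0: revealed 6 new [(0,3) (0,4) (0,5) (1,3) (1,4) (1,5)] -> total=6
Click 2 (3,5) count=3: revealed 1 new [(3,5)] -> total=7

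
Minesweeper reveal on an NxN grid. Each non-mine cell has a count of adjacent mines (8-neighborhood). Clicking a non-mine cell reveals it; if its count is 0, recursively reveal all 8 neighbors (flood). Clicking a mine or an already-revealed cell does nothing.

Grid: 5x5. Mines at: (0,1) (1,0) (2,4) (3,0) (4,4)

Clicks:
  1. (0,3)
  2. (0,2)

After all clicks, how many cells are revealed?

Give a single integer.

Click 1 (0,3) count=0: revealed 6 new [(0,2) (0,3) (0,4) (1,2) (1,3) (1,4)] -> total=6
Click 2 (0,2) count=1: revealed 0 new [(none)] -> total=6

Answer: 6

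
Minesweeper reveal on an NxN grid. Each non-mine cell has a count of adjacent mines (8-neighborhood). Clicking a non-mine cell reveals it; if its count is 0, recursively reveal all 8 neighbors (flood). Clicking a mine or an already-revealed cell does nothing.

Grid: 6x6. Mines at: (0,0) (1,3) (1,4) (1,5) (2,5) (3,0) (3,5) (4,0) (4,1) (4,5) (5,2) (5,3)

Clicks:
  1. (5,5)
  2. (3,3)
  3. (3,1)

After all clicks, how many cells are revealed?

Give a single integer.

Answer: 11

Derivation:
Click 1 (5,5) count=1: revealed 1 new [(5,5)] -> total=1
Click 2 (3,3) count=0: revealed 9 new [(2,2) (2,3) (2,4) (3,2) (3,3) (3,4) (4,2) (4,3) (4,4)] -> total=10
Click 3 (3,1) count=3: revealed 1 new [(3,1)] -> total=11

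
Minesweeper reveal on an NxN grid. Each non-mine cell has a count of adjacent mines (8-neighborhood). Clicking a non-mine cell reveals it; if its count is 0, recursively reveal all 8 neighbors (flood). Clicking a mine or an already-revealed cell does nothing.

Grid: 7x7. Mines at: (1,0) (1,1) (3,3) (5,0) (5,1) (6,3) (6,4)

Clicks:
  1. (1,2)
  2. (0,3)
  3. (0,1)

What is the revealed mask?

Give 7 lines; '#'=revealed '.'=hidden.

Click 1 (1,2) count=1: revealed 1 new [(1,2)] -> total=1
Click 2 (0,3) count=0: revealed 25 new [(0,2) (0,3) (0,4) (0,5) (0,6) (1,3) (1,4) (1,5) (1,6) (2,2) (2,3) (2,4) (2,5) (2,6) (3,4) (3,5) (3,6) (4,4) (4,5) (4,6) (5,4) (5,5) (5,6) (6,5) (6,6)] -> total=26
Click 3 (0,1) count=2: revealed 1 new [(0,1)] -> total=27

Answer: .######
..#####
..#####
....###
....###
....###
.....##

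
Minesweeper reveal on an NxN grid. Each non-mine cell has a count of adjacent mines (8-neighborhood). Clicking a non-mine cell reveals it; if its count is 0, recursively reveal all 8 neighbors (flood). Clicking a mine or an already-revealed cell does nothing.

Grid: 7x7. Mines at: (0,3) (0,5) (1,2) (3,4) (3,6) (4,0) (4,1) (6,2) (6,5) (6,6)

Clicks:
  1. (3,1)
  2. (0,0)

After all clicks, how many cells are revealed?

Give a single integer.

Answer: 8

Derivation:
Click 1 (3,1) count=2: revealed 1 new [(3,1)] -> total=1
Click 2 (0,0) count=0: revealed 7 new [(0,0) (0,1) (1,0) (1,1) (2,0) (2,1) (3,0)] -> total=8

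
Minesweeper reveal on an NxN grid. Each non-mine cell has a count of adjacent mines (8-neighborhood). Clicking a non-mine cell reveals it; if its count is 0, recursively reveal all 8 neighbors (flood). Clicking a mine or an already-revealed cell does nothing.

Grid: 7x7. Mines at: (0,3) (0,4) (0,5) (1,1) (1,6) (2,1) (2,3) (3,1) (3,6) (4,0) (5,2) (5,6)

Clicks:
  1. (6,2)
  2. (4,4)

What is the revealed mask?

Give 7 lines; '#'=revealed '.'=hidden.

Click 1 (6,2) count=1: revealed 1 new [(6,2)] -> total=1
Click 2 (4,4) count=0: revealed 12 new [(3,3) (3,4) (3,5) (4,3) (4,4) (4,5) (5,3) (5,4) (5,5) (6,3) (6,4) (6,5)] -> total=13

Answer: .......
.......
.......
...###.
...###.
...###.
..####.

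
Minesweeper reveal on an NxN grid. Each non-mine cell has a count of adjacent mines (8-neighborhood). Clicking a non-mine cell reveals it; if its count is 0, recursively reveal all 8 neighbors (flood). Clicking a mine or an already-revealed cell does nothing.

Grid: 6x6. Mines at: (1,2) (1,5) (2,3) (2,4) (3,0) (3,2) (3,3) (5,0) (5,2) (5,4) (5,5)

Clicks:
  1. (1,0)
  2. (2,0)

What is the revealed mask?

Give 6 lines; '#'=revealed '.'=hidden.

Click 1 (1,0) count=0: revealed 6 new [(0,0) (0,1) (1,0) (1,1) (2,0) (2,1)] -> total=6
Click 2 (2,0) count=1: revealed 0 new [(none)] -> total=6

Answer: ##....
##....
##....
......
......
......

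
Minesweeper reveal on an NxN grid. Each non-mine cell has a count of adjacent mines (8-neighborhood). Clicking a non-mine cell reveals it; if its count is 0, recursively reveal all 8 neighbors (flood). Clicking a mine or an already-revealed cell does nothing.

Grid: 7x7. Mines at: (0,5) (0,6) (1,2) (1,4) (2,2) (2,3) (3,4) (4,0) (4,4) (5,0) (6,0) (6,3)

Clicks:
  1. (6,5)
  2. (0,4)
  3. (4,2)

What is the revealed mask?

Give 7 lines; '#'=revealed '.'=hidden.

Answer: ....#..
.....##
.....##
.###.##
.###.##
.######
....###

Derivation:
Click 1 (6,5) count=0: revealed 14 new [(1,5) (1,6) (2,5) (2,6) (3,5) (3,6) (4,5) (4,6) (5,4) (5,5) (5,6) (6,4) (6,5) (6,6)] -> total=14
Click 2 (0,4) count=2: revealed 1 new [(0,4)] -> total=15
Click 3 (4,2) count=0: revealed 9 new [(3,1) (3,2) (3,3) (4,1) (4,2) (4,3) (5,1) (5,2) (5,3)] -> total=24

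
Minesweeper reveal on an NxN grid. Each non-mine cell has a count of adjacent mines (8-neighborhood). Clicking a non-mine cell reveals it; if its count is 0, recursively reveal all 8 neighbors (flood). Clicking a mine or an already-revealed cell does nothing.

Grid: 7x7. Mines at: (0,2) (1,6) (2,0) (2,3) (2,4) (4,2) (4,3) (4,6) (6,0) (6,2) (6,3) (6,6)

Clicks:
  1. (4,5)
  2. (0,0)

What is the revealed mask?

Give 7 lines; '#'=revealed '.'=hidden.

Click 1 (4,5) count=1: revealed 1 new [(4,5)] -> total=1
Click 2 (0,0) count=0: revealed 4 new [(0,0) (0,1) (1,0) (1,1)] -> total=5

Answer: ##.....
##.....
.......
.......
.....#.
.......
.......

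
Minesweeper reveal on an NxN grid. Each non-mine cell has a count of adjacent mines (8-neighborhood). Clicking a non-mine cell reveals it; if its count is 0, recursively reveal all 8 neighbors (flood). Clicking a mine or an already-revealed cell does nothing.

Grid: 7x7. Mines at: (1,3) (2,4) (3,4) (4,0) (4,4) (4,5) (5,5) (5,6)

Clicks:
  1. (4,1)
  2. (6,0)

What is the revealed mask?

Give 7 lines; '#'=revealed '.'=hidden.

Click 1 (4,1) count=1: revealed 1 new [(4,1)] -> total=1
Click 2 (6,0) count=0: revealed 26 new [(0,0) (0,1) (0,2) (1,0) (1,1) (1,2) (2,0) (2,1) (2,2) (2,3) (3,0) (3,1) (3,2) (3,3) (4,2) (4,3) (5,0) (5,1) (5,2) (5,3) (5,4) (6,0) (6,1) (6,2) (6,3) (6,4)] -> total=27

Answer: ###....
###....
####...
####...
.###...
#####..
#####..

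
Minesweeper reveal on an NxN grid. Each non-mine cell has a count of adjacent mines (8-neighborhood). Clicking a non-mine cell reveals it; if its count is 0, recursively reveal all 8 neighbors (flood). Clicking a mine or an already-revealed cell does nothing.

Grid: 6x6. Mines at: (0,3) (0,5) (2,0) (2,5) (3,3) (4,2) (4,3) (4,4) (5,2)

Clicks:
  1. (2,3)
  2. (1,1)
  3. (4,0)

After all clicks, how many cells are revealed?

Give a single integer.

Click 1 (2,3) count=1: revealed 1 new [(2,3)] -> total=1
Click 2 (1,1) count=1: revealed 1 new [(1,1)] -> total=2
Click 3 (4,0) count=0: revealed 6 new [(3,0) (3,1) (4,0) (4,1) (5,0) (5,1)] -> total=8

Answer: 8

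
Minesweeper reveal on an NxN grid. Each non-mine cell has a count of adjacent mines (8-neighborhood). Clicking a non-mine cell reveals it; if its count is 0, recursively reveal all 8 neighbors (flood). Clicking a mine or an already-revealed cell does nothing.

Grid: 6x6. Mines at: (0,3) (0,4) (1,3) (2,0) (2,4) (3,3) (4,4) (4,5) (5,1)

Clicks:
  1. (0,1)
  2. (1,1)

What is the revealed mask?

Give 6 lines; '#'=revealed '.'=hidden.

Click 1 (0,1) count=0: revealed 6 new [(0,0) (0,1) (0,2) (1,0) (1,1) (1,2)] -> total=6
Click 2 (1,1) count=1: revealed 0 new [(none)] -> total=6

Answer: ###...
###...
......
......
......
......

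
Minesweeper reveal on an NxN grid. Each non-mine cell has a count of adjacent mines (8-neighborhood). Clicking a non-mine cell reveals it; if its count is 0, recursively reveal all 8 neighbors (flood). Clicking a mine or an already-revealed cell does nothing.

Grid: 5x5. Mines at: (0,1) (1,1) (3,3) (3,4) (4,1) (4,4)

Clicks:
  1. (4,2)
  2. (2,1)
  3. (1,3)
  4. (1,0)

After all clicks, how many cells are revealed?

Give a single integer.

Click 1 (4,2) count=2: revealed 1 new [(4,2)] -> total=1
Click 2 (2,1) count=1: revealed 1 new [(2,1)] -> total=2
Click 3 (1,3) count=0: revealed 9 new [(0,2) (0,3) (0,4) (1,2) (1,3) (1,4) (2,2) (2,3) (2,4)] -> total=11
Click 4 (1,0) count=2: revealed 1 new [(1,0)] -> total=12

Answer: 12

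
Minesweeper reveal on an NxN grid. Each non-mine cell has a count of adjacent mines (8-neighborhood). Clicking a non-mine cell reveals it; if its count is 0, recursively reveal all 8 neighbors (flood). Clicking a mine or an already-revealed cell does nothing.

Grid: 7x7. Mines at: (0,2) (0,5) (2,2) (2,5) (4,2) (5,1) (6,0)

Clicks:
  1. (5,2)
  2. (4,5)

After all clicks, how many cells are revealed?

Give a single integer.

Answer: 18

Derivation:
Click 1 (5,2) count=2: revealed 1 new [(5,2)] -> total=1
Click 2 (4,5) count=0: revealed 17 new [(3,3) (3,4) (3,5) (3,6) (4,3) (4,4) (4,5) (4,6) (5,3) (5,4) (5,5) (5,6) (6,2) (6,3) (6,4) (6,5) (6,6)] -> total=18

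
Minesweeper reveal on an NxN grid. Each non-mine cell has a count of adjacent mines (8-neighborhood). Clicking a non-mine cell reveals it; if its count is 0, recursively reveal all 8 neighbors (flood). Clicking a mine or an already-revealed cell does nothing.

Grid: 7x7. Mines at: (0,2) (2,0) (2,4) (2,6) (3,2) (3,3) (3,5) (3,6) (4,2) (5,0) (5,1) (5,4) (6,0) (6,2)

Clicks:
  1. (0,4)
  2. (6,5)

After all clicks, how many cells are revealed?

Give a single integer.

Click 1 (0,4) count=0: revealed 8 new [(0,3) (0,4) (0,5) (0,6) (1,3) (1,4) (1,5) (1,6)] -> total=8
Click 2 (6,5) count=1: revealed 1 new [(6,5)] -> total=9

Answer: 9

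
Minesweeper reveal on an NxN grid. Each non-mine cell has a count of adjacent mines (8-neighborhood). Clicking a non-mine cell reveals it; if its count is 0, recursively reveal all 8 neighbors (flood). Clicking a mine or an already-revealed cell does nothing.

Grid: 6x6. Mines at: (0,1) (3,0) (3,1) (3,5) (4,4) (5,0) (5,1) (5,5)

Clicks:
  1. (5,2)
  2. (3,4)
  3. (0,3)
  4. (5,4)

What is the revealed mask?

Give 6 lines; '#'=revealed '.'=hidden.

Answer: ..####
..####
..####
..###.
......
..#.#.

Derivation:
Click 1 (5,2) count=1: revealed 1 new [(5,2)] -> total=1
Click 2 (3,4) count=2: revealed 1 new [(3,4)] -> total=2
Click 3 (0,3) count=0: revealed 14 new [(0,2) (0,3) (0,4) (0,5) (1,2) (1,3) (1,4) (1,5) (2,2) (2,3) (2,4) (2,5) (3,2) (3,3)] -> total=16
Click 4 (5,4) count=2: revealed 1 new [(5,4)] -> total=17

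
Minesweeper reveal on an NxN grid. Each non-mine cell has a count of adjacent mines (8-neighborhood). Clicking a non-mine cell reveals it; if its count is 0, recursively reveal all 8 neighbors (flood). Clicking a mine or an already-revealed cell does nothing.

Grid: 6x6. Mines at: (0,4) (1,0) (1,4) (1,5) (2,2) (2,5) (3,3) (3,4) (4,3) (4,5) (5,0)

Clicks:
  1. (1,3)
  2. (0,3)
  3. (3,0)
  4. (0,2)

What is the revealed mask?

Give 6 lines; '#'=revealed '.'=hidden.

Answer: .###..
.###..
##....
##....
##....
......

Derivation:
Click 1 (1,3) count=3: revealed 1 new [(1,3)] -> total=1
Click 2 (0,3) count=2: revealed 1 new [(0,3)] -> total=2
Click 3 (3,0) count=0: revealed 6 new [(2,0) (2,1) (3,0) (3,1) (4,0) (4,1)] -> total=8
Click 4 (0,2) count=0: revealed 4 new [(0,1) (0,2) (1,1) (1,2)] -> total=12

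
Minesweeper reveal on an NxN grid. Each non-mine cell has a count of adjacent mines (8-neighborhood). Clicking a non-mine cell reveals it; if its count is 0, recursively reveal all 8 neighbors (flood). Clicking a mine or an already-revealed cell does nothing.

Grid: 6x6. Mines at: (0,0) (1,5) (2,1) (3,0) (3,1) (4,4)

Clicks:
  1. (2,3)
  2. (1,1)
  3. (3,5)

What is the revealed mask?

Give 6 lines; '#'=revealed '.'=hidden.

Answer: .####.
.####.
..###.
..####
......
......

Derivation:
Click 1 (2,3) count=0: revealed 14 new [(0,1) (0,2) (0,3) (0,4) (1,1) (1,2) (1,3) (1,4) (2,2) (2,3) (2,4) (3,2) (3,3) (3,4)] -> total=14
Click 2 (1,1) count=2: revealed 0 new [(none)] -> total=14
Click 3 (3,5) count=1: revealed 1 new [(3,5)] -> total=15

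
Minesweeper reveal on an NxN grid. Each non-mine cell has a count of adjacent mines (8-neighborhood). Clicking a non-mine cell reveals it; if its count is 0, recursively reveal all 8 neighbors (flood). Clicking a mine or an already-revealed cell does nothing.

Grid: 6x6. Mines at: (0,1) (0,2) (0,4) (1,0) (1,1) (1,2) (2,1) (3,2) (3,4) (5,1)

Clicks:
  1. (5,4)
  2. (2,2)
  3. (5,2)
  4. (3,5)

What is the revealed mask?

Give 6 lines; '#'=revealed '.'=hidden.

Answer: ......
......
..#...
.....#
..####
..####

Derivation:
Click 1 (5,4) count=0: revealed 8 new [(4,2) (4,3) (4,4) (4,5) (5,2) (5,3) (5,4) (5,5)] -> total=8
Click 2 (2,2) count=4: revealed 1 new [(2,2)] -> total=9
Click 3 (5,2) count=1: revealed 0 new [(none)] -> total=9
Click 4 (3,5) count=1: revealed 1 new [(3,5)] -> total=10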